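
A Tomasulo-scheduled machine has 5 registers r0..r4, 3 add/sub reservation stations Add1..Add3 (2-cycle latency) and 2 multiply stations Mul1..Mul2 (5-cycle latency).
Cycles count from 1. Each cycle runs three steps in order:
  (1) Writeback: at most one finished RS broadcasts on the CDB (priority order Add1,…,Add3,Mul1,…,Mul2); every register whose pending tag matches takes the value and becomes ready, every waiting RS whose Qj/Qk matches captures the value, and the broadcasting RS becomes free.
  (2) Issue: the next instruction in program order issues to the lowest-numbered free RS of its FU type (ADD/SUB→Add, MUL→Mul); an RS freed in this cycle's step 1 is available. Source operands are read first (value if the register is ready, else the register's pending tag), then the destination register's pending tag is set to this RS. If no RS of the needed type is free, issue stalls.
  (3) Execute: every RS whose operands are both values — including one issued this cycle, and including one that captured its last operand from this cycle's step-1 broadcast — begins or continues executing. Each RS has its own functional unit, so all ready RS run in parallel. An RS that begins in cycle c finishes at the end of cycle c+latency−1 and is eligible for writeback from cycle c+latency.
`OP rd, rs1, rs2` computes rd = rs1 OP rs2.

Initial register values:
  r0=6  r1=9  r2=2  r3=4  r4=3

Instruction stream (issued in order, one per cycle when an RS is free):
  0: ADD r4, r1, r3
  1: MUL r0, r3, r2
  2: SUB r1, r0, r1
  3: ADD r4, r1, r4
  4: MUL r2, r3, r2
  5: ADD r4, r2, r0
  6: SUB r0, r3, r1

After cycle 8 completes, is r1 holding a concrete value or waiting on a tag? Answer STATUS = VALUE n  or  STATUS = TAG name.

cycle 1: issue ADD r4<-Add1 // r0:6,r1:9,r2:2,r3:4,r4:Add1
cycle 2: issue MUL r0<-Mul1 // r0:Mul1,r1:9,r2:2,r3:4,r4:Add1
cycle 3: CDB Add1=13; issue SUB r1<-Add1 // r0:Mul1,r1:Add1,r2:2,r3:4,r4:13
cycle 4: issue ADD r4<-Add2 // r0:Mul1,r1:Add1,r2:2,r3:4,r4:Add2
cycle 5: issue MUL r2<-Mul2 // r0:Mul1,r1:Add1,r2:Mul2,r3:4,r4:Add2
cycle 6: issue ADD r4<-Add3 // r0:Mul1,r1:Add1,r2:Mul2,r3:4,r4:Add3
cycle 7: CDB Mul1=8; stall // r0:8,r1:Add1,r2:Mul2,r3:4,r4:Add3
cycle 8: stall // r0:8,r1:Add1,r2:Mul2,r3:4,r4:Add3

STATUS = TAG Add1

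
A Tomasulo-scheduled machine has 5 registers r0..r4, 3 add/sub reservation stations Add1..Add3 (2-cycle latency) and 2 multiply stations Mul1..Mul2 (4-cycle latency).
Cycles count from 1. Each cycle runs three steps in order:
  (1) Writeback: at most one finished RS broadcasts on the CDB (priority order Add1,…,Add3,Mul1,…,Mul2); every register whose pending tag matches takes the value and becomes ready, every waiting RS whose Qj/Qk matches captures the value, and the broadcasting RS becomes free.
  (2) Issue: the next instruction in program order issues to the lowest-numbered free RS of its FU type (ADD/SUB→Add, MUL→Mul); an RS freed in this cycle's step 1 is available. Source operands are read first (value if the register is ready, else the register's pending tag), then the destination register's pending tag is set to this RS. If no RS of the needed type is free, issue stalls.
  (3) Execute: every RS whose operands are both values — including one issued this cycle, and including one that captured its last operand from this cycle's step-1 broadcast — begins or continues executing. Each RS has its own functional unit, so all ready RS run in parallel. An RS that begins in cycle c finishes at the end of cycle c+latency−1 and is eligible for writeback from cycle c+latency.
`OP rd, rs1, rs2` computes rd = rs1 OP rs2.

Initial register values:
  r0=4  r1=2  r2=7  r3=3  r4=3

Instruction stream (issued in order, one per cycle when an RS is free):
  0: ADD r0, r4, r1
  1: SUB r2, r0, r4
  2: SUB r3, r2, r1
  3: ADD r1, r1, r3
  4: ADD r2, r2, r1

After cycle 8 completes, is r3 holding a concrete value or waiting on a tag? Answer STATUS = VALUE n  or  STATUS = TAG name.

STATUS = VALUE 0

  c1: issue ADD r0<-Add1  regs: r0:Add1,r1:2,r2:7,r3:3,r4:3
  c2: issue SUB r2<-Add2  regs: r0:Add1,r1:2,r2:Add2,r3:3,r4:3
  c3: CDB Add1=5; issue SUB r3<-Add1  regs: r0:5,r1:2,r2:Add2,r3:Add1,r4:3
  c4: issue ADD r1<-Add3  regs: r0:5,r1:Add3,r2:Add2,r3:Add1,r4:3
  c5: CDB Add2=2; issue ADD r2<-Add2  regs: r0:5,r1:Add3,r2:Add2,r3:Add1,r4:3
  c6: -  regs: r0:5,r1:Add3,r2:Add2,r3:Add1,r4:3
  c7: CDB Add1=0  regs: r0:5,r1:Add3,r2:Add2,r3:0,r4:3
  c8: -  regs: r0:5,r1:Add3,r2:Add2,r3:0,r4:3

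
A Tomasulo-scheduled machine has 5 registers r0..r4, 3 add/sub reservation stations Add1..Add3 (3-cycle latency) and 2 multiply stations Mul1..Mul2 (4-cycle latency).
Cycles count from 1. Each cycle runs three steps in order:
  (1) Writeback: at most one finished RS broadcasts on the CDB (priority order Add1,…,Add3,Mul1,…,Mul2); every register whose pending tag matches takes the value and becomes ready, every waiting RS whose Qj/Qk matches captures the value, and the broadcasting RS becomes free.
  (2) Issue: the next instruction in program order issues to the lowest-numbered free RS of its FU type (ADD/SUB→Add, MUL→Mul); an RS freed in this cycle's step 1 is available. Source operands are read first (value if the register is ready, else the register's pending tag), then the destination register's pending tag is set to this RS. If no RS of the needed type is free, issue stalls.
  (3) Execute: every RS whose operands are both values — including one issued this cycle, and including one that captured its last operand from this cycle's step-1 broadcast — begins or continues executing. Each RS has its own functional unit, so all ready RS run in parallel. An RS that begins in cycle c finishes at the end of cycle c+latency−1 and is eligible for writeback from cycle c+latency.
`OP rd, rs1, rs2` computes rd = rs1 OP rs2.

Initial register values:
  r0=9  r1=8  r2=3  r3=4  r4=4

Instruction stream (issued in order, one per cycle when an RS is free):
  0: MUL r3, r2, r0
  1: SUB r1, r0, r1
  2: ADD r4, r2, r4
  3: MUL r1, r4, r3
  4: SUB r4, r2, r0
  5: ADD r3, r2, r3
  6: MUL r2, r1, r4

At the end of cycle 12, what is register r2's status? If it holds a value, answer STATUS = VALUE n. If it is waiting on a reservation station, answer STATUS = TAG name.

STATUS = TAG Mul1

cycle 1: issue MUL r3<-Mul1 // r0:9,r1:8,r2:3,r3:Mul1,r4:4
cycle 2: issue SUB r1<-Add1 // r0:9,r1:Add1,r2:3,r3:Mul1,r4:4
cycle 3: issue ADD r4<-Add2 // r0:9,r1:Add1,r2:3,r3:Mul1,r4:Add2
cycle 4: issue MUL r1<-Mul2 // r0:9,r1:Mul2,r2:3,r3:Mul1,r4:Add2
cycle 5: CDB Add1=1; issue SUB r4<-Add1 // r0:9,r1:Mul2,r2:3,r3:Mul1,r4:Add1
cycle 6: CDB Add2=7; issue ADD r3<-Add2 // r0:9,r1:Mul2,r2:3,r3:Add2,r4:Add1
cycle 7: CDB Mul1=27; issue MUL r2<-Mul1 // r0:9,r1:Mul2,r2:Mul1,r3:Add2,r4:Add1
cycle 8: CDB Add1=-6 // r0:9,r1:Mul2,r2:Mul1,r3:Add2,r4:-6
cycle 9: - // r0:9,r1:Mul2,r2:Mul1,r3:Add2,r4:-6
cycle 10: CDB Add2=30 // r0:9,r1:Mul2,r2:Mul1,r3:30,r4:-6
cycle 11: CDB Mul2=189 // r0:9,r1:189,r2:Mul1,r3:30,r4:-6
cycle 12: - // r0:9,r1:189,r2:Mul1,r3:30,r4:-6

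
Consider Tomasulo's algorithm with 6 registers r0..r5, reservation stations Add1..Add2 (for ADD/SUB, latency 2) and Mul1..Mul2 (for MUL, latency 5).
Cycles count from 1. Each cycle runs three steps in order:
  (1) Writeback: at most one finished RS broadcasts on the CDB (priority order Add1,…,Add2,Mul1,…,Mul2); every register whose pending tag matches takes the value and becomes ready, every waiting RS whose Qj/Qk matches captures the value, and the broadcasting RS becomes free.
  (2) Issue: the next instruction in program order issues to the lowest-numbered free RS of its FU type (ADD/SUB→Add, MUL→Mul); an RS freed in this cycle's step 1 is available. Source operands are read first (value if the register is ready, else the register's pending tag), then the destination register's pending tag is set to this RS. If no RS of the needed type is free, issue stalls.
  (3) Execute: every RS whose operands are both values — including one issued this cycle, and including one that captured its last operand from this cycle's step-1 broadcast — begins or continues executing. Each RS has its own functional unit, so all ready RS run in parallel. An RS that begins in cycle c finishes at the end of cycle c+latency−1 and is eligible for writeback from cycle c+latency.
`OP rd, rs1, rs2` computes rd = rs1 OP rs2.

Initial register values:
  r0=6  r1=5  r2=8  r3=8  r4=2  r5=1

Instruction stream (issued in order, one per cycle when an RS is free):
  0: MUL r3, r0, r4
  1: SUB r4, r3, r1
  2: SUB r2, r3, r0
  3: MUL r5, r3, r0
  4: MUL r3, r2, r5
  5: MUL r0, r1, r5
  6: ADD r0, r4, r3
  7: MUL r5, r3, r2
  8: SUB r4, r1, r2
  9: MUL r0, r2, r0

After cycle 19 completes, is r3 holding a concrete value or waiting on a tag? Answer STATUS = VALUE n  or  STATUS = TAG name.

  c1: issue MUL r3<-Mul1  regs: r0:6,r1:5,r2:8,r3:Mul1,r4:2,r5:1
  c2: issue SUB r4<-Add1  regs: r0:6,r1:5,r2:8,r3:Mul1,r4:Add1,r5:1
  c3: issue SUB r2<-Add2  regs: r0:6,r1:5,r2:Add2,r3:Mul1,r4:Add1,r5:1
  c4: issue MUL r5<-Mul2  regs: r0:6,r1:5,r2:Add2,r3:Mul1,r4:Add1,r5:Mul2
  c5: stall  regs: r0:6,r1:5,r2:Add2,r3:Mul1,r4:Add1,r5:Mul2
  c6: CDB Mul1=12; issue MUL r3<-Mul1  regs: r0:6,r1:5,r2:Add2,r3:Mul1,r4:Add1,r5:Mul2
  c7: stall  regs: r0:6,r1:5,r2:Add2,r3:Mul1,r4:Add1,r5:Mul2
  c8: CDB Add1=7; stall  regs: r0:6,r1:5,r2:Add2,r3:Mul1,r4:7,r5:Mul2
  c9: CDB Add2=6; stall  regs: r0:6,r1:5,r2:6,r3:Mul1,r4:7,r5:Mul2
  c10: stall  regs: r0:6,r1:5,r2:6,r3:Mul1,r4:7,r5:Mul2
  c11: CDB Mul2=72; issue MUL r0<-Mul2  regs: r0:Mul2,r1:5,r2:6,r3:Mul1,r4:7,r5:72
  c12: issue ADD r0<-Add1  regs: r0:Add1,r1:5,r2:6,r3:Mul1,r4:7,r5:72
  c13: stall  regs: r0:Add1,r1:5,r2:6,r3:Mul1,r4:7,r5:72
  c14: stall  regs: r0:Add1,r1:5,r2:6,r3:Mul1,r4:7,r5:72
  c15: stall  regs: r0:Add1,r1:5,r2:6,r3:Mul1,r4:7,r5:72
  c16: CDB Mul1=432; issue MUL r5<-Mul1  regs: r0:Add1,r1:5,r2:6,r3:432,r4:7,r5:Mul1
  c17: CDB Mul2=360; issue SUB r4<-Add2  regs: r0:Add1,r1:5,r2:6,r3:432,r4:Add2,r5:Mul1
  c18: CDB Add1=439; issue MUL r0<-Mul2  regs: r0:Mul2,r1:5,r2:6,r3:432,r4:Add2,r5:Mul1
  c19: CDB Add2=-1  regs: r0:Mul2,r1:5,r2:6,r3:432,r4:-1,r5:Mul1

STATUS = VALUE 432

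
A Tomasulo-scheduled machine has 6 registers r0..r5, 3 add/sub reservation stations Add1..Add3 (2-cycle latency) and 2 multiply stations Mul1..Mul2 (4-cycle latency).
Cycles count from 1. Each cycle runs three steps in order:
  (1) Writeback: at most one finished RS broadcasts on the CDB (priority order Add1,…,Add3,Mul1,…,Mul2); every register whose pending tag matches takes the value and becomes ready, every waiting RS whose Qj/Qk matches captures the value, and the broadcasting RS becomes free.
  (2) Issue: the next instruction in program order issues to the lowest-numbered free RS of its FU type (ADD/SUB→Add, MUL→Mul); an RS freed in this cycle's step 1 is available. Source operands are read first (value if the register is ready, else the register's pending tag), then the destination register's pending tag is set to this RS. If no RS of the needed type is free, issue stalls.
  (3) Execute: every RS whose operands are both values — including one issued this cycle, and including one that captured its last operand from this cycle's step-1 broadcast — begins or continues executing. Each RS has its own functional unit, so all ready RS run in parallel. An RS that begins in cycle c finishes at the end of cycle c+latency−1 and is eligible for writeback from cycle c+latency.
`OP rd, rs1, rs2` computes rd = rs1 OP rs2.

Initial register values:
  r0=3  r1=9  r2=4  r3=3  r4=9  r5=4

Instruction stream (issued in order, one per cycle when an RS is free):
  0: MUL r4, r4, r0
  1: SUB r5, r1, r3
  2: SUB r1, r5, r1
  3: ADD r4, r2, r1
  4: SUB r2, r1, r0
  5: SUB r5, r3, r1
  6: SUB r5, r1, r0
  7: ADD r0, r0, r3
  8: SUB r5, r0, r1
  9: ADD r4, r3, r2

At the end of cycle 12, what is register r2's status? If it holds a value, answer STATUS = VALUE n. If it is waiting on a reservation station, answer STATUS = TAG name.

STATUS = VALUE -6

  c1: issue MUL r4<-Mul1  regs: r0:3,r1:9,r2:4,r3:3,r4:Mul1,r5:4
  c2: issue SUB r5<-Add1  regs: r0:3,r1:9,r2:4,r3:3,r4:Mul1,r5:Add1
  c3: issue SUB r1<-Add2  regs: r0:3,r1:Add2,r2:4,r3:3,r4:Mul1,r5:Add1
  c4: CDB Add1=6; issue ADD r4<-Add1  regs: r0:3,r1:Add2,r2:4,r3:3,r4:Add1,r5:6
  c5: CDB Mul1=27; issue SUB r2<-Add3  regs: r0:3,r1:Add2,r2:Add3,r3:3,r4:Add1,r5:6
  c6: CDB Add2=-3; issue SUB r5<-Add2  regs: r0:3,r1:-3,r2:Add3,r3:3,r4:Add1,r5:Add2
  c7: stall  regs: r0:3,r1:-3,r2:Add3,r3:3,r4:Add1,r5:Add2
  c8: CDB Add1=1; issue SUB r5<-Add1  regs: r0:3,r1:-3,r2:Add3,r3:3,r4:1,r5:Add1
  c9: CDB Add2=6; issue ADD r0<-Add2  regs: r0:Add2,r1:-3,r2:Add3,r3:3,r4:1,r5:Add1
  c10: CDB Add1=-6; issue SUB r5<-Add1  regs: r0:Add2,r1:-3,r2:Add3,r3:3,r4:1,r5:Add1
  c11: CDB Add2=6; issue ADD r4<-Add2  regs: r0:6,r1:-3,r2:Add3,r3:3,r4:Add2,r5:Add1
  c12: CDB Add3=-6  regs: r0:6,r1:-3,r2:-6,r3:3,r4:Add2,r5:Add1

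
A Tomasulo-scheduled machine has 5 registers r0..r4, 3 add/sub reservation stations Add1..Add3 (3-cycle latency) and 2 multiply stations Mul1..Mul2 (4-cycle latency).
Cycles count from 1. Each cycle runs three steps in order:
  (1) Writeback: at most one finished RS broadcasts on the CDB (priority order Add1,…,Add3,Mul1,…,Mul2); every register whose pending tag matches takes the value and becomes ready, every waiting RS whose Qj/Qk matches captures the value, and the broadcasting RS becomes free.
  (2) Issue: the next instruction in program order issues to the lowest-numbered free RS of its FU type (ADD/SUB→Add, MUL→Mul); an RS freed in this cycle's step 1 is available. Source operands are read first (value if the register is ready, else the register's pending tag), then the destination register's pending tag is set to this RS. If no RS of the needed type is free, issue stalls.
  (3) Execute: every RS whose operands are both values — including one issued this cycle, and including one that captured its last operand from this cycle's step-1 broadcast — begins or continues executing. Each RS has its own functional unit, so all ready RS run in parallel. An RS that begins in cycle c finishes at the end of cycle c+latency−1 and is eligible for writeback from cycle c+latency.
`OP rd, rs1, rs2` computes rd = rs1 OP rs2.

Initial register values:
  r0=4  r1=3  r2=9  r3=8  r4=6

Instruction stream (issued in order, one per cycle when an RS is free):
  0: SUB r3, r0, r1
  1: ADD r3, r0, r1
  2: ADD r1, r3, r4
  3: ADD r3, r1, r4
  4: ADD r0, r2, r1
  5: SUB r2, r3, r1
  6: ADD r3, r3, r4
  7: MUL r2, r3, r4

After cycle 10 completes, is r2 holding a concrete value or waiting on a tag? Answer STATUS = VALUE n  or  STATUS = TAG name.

c1: issue SUB r3<-Add1 | r0:4,r1:3,r2:9,r3:Add1,r4:6
c2: issue ADD r3<-Add2 | r0:4,r1:3,r2:9,r3:Add2,r4:6
c3: issue ADD r1<-Add3 | r0:4,r1:Add3,r2:9,r3:Add2,r4:6
c4: CDB Add1=1; issue ADD r3<-Add1 | r0:4,r1:Add3,r2:9,r3:Add1,r4:6
c5: CDB Add2=7; issue ADD r0<-Add2 | r0:Add2,r1:Add3,r2:9,r3:Add1,r4:6
c6: stall | r0:Add2,r1:Add3,r2:9,r3:Add1,r4:6
c7: stall | r0:Add2,r1:Add3,r2:9,r3:Add1,r4:6
c8: CDB Add3=13; issue SUB r2<-Add3 | r0:Add2,r1:13,r2:Add3,r3:Add1,r4:6
c9: stall | r0:Add2,r1:13,r2:Add3,r3:Add1,r4:6
c10: stall | r0:Add2,r1:13,r2:Add3,r3:Add1,r4:6

STATUS = TAG Add3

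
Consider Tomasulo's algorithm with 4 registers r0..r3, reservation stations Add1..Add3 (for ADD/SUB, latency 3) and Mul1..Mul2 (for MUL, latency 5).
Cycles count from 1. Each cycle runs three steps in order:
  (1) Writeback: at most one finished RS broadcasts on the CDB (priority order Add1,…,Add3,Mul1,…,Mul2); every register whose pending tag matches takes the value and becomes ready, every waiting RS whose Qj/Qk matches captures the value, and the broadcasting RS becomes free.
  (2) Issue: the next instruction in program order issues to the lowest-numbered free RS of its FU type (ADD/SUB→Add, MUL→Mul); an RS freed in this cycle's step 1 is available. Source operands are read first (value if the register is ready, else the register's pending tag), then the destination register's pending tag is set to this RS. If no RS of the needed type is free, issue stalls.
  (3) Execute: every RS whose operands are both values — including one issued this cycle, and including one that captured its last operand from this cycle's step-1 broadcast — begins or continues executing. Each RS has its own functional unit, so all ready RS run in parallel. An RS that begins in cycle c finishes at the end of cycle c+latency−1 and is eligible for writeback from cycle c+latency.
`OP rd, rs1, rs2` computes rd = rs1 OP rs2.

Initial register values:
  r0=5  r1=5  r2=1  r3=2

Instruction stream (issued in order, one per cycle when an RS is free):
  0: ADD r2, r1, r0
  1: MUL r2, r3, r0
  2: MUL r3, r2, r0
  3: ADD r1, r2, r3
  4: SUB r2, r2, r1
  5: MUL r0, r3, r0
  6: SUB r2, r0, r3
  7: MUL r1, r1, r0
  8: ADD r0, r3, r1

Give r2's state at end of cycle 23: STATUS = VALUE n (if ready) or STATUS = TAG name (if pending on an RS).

c1: issue ADD r2<-Add1 | r0:5,r1:5,r2:Add1,r3:2
c2: issue MUL r2<-Mul1 | r0:5,r1:5,r2:Mul1,r3:2
c3: issue MUL r3<-Mul2 | r0:5,r1:5,r2:Mul1,r3:Mul2
c4: CDB Add1=10; issue ADD r1<-Add1 | r0:5,r1:Add1,r2:Mul1,r3:Mul2
c5: issue SUB r2<-Add2 | r0:5,r1:Add1,r2:Add2,r3:Mul2
c6: stall | r0:5,r1:Add1,r2:Add2,r3:Mul2
c7: CDB Mul1=10; issue MUL r0<-Mul1 | r0:Mul1,r1:Add1,r2:Add2,r3:Mul2
c8: issue SUB r2<-Add3 | r0:Mul1,r1:Add1,r2:Add3,r3:Mul2
c9: stall | r0:Mul1,r1:Add1,r2:Add3,r3:Mul2
c10: stall | r0:Mul1,r1:Add1,r2:Add3,r3:Mul2
c11: stall | r0:Mul1,r1:Add1,r2:Add3,r3:Mul2
c12: CDB Mul2=50; issue MUL r1<-Mul2 | r0:Mul1,r1:Mul2,r2:Add3,r3:50
c13: stall | r0:Mul1,r1:Mul2,r2:Add3,r3:50
c14: stall | r0:Mul1,r1:Mul2,r2:Add3,r3:50
c15: CDB Add1=60; issue ADD r0<-Add1 | r0:Add1,r1:Mul2,r2:Add3,r3:50
c16: - | r0:Add1,r1:Mul2,r2:Add3,r3:50
c17: CDB Mul1=250 | r0:Add1,r1:Mul2,r2:Add3,r3:50
c18: CDB Add2=-50 | r0:Add1,r1:Mul2,r2:Add3,r3:50
c19: - | r0:Add1,r1:Mul2,r2:Add3,r3:50
c20: CDB Add3=200 | r0:Add1,r1:Mul2,r2:200,r3:50
c21: - | r0:Add1,r1:Mul2,r2:200,r3:50
c22: CDB Mul2=15000 | r0:Add1,r1:15000,r2:200,r3:50
c23: - | r0:Add1,r1:15000,r2:200,r3:50

STATUS = VALUE 200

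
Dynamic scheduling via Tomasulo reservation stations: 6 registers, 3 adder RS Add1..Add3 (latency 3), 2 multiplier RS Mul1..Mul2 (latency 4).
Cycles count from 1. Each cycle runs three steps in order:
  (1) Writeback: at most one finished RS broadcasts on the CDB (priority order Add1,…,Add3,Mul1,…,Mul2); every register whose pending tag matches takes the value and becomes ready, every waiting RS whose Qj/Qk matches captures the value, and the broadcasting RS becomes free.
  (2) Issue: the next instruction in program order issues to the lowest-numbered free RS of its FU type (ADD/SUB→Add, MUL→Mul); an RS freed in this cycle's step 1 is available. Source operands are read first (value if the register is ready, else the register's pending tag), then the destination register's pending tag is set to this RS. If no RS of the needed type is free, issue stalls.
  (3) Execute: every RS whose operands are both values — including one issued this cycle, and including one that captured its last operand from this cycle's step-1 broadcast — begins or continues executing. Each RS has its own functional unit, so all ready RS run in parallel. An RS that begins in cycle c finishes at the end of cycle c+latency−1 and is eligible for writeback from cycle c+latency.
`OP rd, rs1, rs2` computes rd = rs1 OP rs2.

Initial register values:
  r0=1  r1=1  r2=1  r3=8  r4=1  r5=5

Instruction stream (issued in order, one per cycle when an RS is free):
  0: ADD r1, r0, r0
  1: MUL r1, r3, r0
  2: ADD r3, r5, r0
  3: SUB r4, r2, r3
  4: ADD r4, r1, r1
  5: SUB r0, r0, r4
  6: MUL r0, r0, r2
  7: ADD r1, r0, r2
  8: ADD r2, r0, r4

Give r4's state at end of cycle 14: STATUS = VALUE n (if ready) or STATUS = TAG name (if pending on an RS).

STATUS = VALUE 16

c1: issue ADD r1<-Add1 | r0:1,r1:Add1,r2:1,r3:8,r4:1,r5:5
c2: issue MUL r1<-Mul1 | r0:1,r1:Mul1,r2:1,r3:8,r4:1,r5:5
c3: issue ADD r3<-Add2 | r0:1,r1:Mul1,r2:1,r3:Add2,r4:1,r5:5
c4: CDB Add1=2; issue SUB r4<-Add1 | r0:1,r1:Mul1,r2:1,r3:Add2,r4:Add1,r5:5
c5: issue ADD r4<-Add3 | r0:1,r1:Mul1,r2:1,r3:Add2,r4:Add3,r5:5
c6: CDB Add2=6; issue SUB r0<-Add2 | r0:Add2,r1:Mul1,r2:1,r3:6,r4:Add3,r5:5
c7: CDB Mul1=8; issue MUL r0<-Mul1 | r0:Mul1,r1:8,r2:1,r3:6,r4:Add3,r5:5
c8: stall | r0:Mul1,r1:8,r2:1,r3:6,r4:Add3,r5:5
c9: CDB Add1=-5; issue ADD r1<-Add1 | r0:Mul1,r1:Add1,r2:1,r3:6,r4:Add3,r5:5
c10: CDB Add3=16; issue ADD r2<-Add3 | r0:Mul1,r1:Add1,r2:Add3,r3:6,r4:16,r5:5
c11: - | r0:Mul1,r1:Add1,r2:Add3,r3:6,r4:16,r5:5
c12: - | r0:Mul1,r1:Add1,r2:Add3,r3:6,r4:16,r5:5
c13: CDB Add2=-15 | r0:Mul1,r1:Add1,r2:Add3,r3:6,r4:16,r5:5
c14: - | r0:Mul1,r1:Add1,r2:Add3,r3:6,r4:16,r5:5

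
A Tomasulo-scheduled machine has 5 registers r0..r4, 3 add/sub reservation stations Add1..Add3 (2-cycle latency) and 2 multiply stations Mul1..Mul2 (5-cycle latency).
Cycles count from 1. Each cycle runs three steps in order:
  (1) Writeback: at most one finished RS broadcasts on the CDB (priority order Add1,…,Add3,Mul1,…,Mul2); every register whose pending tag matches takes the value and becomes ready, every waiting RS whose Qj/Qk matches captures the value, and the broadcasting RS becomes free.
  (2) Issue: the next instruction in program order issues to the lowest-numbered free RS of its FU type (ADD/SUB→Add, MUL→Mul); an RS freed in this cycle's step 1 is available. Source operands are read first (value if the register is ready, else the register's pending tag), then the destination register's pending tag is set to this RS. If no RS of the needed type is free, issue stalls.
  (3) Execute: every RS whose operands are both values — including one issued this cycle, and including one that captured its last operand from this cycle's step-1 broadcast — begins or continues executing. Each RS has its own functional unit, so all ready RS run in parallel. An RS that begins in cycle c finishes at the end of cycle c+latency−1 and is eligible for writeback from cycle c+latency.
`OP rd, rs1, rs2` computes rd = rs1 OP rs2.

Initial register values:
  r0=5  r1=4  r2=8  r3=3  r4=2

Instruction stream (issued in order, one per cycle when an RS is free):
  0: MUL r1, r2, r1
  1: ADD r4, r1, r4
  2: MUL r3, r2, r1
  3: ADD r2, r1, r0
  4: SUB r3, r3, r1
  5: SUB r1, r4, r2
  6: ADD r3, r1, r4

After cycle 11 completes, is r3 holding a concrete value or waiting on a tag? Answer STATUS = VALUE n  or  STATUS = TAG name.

c1: issue MUL r1<-Mul1 | r0:5,r1:Mul1,r2:8,r3:3,r4:2
c2: issue ADD r4<-Add1 | r0:5,r1:Mul1,r2:8,r3:3,r4:Add1
c3: issue MUL r3<-Mul2 | r0:5,r1:Mul1,r2:8,r3:Mul2,r4:Add1
c4: issue ADD r2<-Add2 | r0:5,r1:Mul1,r2:Add2,r3:Mul2,r4:Add1
c5: issue SUB r3<-Add3 | r0:5,r1:Mul1,r2:Add2,r3:Add3,r4:Add1
c6: CDB Mul1=32; stall | r0:5,r1:32,r2:Add2,r3:Add3,r4:Add1
c7: stall | r0:5,r1:32,r2:Add2,r3:Add3,r4:Add1
c8: CDB Add1=34; issue SUB r1<-Add1 | r0:5,r1:Add1,r2:Add2,r3:Add3,r4:34
c9: CDB Add2=37; issue ADD r3<-Add2 | r0:5,r1:Add1,r2:37,r3:Add2,r4:34
c10: - | r0:5,r1:Add1,r2:37,r3:Add2,r4:34
c11: CDB Add1=-3 | r0:5,r1:-3,r2:37,r3:Add2,r4:34

STATUS = TAG Add2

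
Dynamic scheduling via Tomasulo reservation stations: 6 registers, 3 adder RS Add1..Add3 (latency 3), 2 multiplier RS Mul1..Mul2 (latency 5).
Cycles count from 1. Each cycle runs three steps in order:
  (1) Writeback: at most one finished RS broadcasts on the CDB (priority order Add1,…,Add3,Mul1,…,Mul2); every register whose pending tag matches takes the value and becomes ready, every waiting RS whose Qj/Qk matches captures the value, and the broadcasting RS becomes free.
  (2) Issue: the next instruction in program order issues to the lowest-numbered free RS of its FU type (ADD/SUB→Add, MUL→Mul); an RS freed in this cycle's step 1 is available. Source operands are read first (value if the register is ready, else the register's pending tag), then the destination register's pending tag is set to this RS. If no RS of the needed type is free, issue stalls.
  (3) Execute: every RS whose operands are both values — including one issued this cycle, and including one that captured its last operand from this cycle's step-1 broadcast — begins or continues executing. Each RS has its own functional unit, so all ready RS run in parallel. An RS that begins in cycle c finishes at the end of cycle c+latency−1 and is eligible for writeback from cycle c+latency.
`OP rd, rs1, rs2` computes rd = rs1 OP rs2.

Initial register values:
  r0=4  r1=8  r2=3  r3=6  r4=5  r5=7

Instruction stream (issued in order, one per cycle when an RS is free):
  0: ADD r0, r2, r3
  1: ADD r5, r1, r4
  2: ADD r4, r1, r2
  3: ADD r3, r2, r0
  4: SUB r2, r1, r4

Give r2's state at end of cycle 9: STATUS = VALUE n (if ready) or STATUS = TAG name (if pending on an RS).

STATUS = VALUE -3

  c1: issue ADD r0<-Add1  regs: r0:Add1,r1:8,r2:3,r3:6,r4:5,r5:7
  c2: issue ADD r5<-Add2  regs: r0:Add1,r1:8,r2:3,r3:6,r4:5,r5:Add2
  c3: issue ADD r4<-Add3  regs: r0:Add1,r1:8,r2:3,r3:6,r4:Add3,r5:Add2
  c4: CDB Add1=9; issue ADD r3<-Add1  regs: r0:9,r1:8,r2:3,r3:Add1,r4:Add3,r5:Add2
  c5: CDB Add2=13; issue SUB r2<-Add2  regs: r0:9,r1:8,r2:Add2,r3:Add1,r4:Add3,r5:13
  c6: CDB Add3=11  regs: r0:9,r1:8,r2:Add2,r3:Add1,r4:11,r5:13
  c7: CDB Add1=12  regs: r0:9,r1:8,r2:Add2,r3:12,r4:11,r5:13
  c8: -  regs: r0:9,r1:8,r2:Add2,r3:12,r4:11,r5:13
  c9: CDB Add2=-3  regs: r0:9,r1:8,r2:-3,r3:12,r4:11,r5:13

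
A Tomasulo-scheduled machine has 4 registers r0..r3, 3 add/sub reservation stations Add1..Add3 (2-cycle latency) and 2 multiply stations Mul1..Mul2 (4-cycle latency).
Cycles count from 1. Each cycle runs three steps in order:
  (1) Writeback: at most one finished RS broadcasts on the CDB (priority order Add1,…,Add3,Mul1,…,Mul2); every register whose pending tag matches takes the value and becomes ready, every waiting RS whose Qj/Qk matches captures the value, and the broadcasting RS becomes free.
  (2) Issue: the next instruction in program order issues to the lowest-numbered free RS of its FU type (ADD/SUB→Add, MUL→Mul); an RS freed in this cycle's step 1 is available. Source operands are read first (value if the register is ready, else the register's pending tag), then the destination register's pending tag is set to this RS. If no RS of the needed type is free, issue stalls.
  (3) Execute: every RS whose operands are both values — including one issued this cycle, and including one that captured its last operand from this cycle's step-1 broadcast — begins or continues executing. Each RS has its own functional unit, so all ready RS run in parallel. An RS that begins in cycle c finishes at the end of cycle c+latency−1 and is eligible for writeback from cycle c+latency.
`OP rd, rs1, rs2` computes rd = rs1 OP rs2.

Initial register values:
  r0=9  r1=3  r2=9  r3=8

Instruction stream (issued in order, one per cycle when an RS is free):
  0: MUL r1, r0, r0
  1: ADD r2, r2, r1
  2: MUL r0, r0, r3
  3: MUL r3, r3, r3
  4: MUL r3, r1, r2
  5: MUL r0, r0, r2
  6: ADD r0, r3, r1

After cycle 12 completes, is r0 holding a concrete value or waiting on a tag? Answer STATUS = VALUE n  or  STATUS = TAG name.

cycle 1: issue MUL r1<-Mul1 // r0:9,r1:Mul1,r2:9,r3:8
cycle 2: issue ADD r2<-Add1 // r0:9,r1:Mul1,r2:Add1,r3:8
cycle 3: issue MUL r0<-Mul2 // r0:Mul2,r1:Mul1,r2:Add1,r3:8
cycle 4: stall // r0:Mul2,r1:Mul1,r2:Add1,r3:8
cycle 5: CDB Mul1=81; issue MUL r3<-Mul1 // r0:Mul2,r1:81,r2:Add1,r3:Mul1
cycle 6: stall // r0:Mul2,r1:81,r2:Add1,r3:Mul1
cycle 7: CDB Add1=90; stall // r0:Mul2,r1:81,r2:90,r3:Mul1
cycle 8: CDB Mul2=72; issue MUL r3<-Mul2 // r0:72,r1:81,r2:90,r3:Mul2
cycle 9: CDB Mul1=64; issue MUL r0<-Mul1 // r0:Mul1,r1:81,r2:90,r3:Mul2
cycle 10: issue ADD r0<-Add1 // r0:Add1,r1:81,r2:90,r3:Mul2
cycle 11: - // r0:Add1,r1:81,r2:90,r3:Mul2
cycle 12: CDB Mul2=7290 // r0:Add1,r1:81,r2:90,r3:7290

STATUS = TAG Add1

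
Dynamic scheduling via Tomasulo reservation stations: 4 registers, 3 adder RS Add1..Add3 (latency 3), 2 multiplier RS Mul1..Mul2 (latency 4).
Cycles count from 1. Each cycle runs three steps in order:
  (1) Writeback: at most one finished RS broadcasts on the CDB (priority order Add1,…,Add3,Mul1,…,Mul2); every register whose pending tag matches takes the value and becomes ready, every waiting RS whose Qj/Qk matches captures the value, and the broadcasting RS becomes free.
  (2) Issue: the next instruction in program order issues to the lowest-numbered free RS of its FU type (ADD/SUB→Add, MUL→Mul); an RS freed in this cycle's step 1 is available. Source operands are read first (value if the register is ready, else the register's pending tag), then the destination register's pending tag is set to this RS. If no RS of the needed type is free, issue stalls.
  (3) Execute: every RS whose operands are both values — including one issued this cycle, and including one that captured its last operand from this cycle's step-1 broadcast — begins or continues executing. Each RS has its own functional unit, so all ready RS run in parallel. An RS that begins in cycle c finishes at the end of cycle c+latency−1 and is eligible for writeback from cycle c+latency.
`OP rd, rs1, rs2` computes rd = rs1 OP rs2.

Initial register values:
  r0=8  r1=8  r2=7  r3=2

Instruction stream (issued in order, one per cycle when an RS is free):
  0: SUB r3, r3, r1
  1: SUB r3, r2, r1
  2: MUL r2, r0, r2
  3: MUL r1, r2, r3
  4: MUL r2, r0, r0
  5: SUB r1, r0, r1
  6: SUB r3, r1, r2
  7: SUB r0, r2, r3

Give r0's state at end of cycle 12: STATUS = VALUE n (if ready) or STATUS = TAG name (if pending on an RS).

STATUS = TAG Add3

c1: issue SUB r3<-Add1 | r0:8,r1:8,r2:7,r3:Add1
c2: issue SUB r3<-Add2 | r0:8,r1:8,r2:7,r3:Add2
c3: issue MUL r2<-Mul1 | r0:8,r1:8,r2:Mul1,r3:Add2
c4: CDB Add1=-6; issue MUL r1<-Mul2 | r0:8,r1:Mul2,r2:Mul1,r3:Add2
c5: CDB Add2=-1; stall | r0:8,r1:Mul2,r2:Mul1,r3:-1
c6: stall | r0:8,r1:Mul2,r2:Mul1,r3:-1
c7: CDB Mul1=56; issue MUL r2<-Mul1 | r0:8,r1:Mul2,r2:Mul1,r3:-1
c8: issue SUB r1<-Add1 | r0:8,r1:Add1,r2:Mul1,r3:-1
c9: issue SUB r3<-Add2 | r0:8,r1:Add1,r2:Mul1,r3:Add2
c10: issue SUB r0<-Add3 | r0:Add3,r1:Add1,r2:Mul1,r3:Add2
c11: CDB Mul1=64 | r0:Add3,r1:Add1,r2:64,r3:Add2
c12: CDB Mul2=-56 | r0:Add3,r1:Add1,r2:64,r3:Add2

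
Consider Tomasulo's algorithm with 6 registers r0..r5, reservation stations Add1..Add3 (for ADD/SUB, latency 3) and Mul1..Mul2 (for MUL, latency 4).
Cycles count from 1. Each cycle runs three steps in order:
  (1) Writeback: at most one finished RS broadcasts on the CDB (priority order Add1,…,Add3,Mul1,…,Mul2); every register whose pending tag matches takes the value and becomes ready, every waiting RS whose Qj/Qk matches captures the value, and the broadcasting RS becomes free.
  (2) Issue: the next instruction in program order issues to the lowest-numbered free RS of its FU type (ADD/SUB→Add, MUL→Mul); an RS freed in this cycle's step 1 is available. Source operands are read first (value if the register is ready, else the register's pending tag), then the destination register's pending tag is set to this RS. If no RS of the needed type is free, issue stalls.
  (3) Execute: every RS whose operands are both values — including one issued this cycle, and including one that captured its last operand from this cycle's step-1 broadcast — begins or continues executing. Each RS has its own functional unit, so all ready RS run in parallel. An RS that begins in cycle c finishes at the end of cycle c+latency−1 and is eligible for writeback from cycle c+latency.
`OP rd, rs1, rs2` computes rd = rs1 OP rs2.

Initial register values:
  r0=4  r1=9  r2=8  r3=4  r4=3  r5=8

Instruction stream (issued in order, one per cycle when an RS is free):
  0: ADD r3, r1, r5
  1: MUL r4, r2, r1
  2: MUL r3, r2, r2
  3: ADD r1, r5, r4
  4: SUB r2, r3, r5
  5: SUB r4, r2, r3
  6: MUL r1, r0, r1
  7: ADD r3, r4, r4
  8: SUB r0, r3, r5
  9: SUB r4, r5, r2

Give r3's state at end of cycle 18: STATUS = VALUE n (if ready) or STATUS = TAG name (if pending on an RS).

  c1: issue ADD r3<-Add1  regs: r0:4,r1:9,r2:8,r3:Add1,r4:3,r5:8
  c2: issue MUL r4<-Mul1  regs: r0:4,r1:9,r2:8,r3:Add1,r4:Mul1,r5:8
  c3: issue MUL r3<-Mul2  regs: r0:4,r1:9,r2:8,r3:Mul2,r4:Mul1,r5:8
  c4: CDB Add1=17; issue ADD r1<-Add1  regs: r0:4,r1:Add1,r2:8,r3:Mul2,r4:Mul1,r5:8
  c5: issue SUB r2<-Add2  regs: r0:4,r1:Add1,r2:Add2,r3:Mul2,r4:Mul1,r5:8
  c6: CDB Mul1=72; issue SUB r4<-Add3  regs: r0:4,r1:Add1,r2:Add2,r3:Mul2,r4:Add3,r5:8
  c7: CDB Mul2=64; issue MUL r1<-Mul1  regs: r0:4,r1:Mul1,r2:Add2,r3:64,r4:Add3,r5:8
  c8: stall  regs: r0:4,r1:Mul1,r2:Add2,r3:64,r4:Add3,r5:8
  c9: CDB Add1=80; issue ADD r3<-Add1  regs: r0:4,r1:Mul1,r2:Add2,r3:Add1,r4:Add3,r5:8
  c10: CDB Add2=56; issue SUB r0<-Add2  regs: r0:Add2,r1:Mul1,r2:56,r3:Add1,r4:Add3,r5:8
  c11: stall  regs: r0:Add2,r1:Mul1,r2:56,r3:Add1,r4:Add3,r5:8
  c12: stall  regs: r0:Add2,r1:Mul1,r2:56,r3:Add1,r4:Add3,r5:8
  c13: CDB Add3=-8; issue SUB r4<-Add3  regs: r0:Add2,r1:Mul1,r2:56,r3:Add1,r4:Add3,r5:8
  c14: CDB Mul1=320  regs: r0:Add2,r1:320,r2:56,r3:Add1,r4:Add3,r5:8
  c15: -  regs: r0:Add2,r1:320,r2:56,r3:Add1,r4:Add3,r5:8
  c16: CDB Add1=-16  regs: r0:Add2,r1:320,r2:56,r3:-16,r4:Add3,r5:8
  c17: CDB Add3=-48  regs: r0:Add2,r1:320,r2:56,r3:-16,r4:-48,r5:8
  c18: -  regs: r0:Add2,r1:320,r2:56,r3:-16,r4:-48,r5:8

STATUS = VALUE -16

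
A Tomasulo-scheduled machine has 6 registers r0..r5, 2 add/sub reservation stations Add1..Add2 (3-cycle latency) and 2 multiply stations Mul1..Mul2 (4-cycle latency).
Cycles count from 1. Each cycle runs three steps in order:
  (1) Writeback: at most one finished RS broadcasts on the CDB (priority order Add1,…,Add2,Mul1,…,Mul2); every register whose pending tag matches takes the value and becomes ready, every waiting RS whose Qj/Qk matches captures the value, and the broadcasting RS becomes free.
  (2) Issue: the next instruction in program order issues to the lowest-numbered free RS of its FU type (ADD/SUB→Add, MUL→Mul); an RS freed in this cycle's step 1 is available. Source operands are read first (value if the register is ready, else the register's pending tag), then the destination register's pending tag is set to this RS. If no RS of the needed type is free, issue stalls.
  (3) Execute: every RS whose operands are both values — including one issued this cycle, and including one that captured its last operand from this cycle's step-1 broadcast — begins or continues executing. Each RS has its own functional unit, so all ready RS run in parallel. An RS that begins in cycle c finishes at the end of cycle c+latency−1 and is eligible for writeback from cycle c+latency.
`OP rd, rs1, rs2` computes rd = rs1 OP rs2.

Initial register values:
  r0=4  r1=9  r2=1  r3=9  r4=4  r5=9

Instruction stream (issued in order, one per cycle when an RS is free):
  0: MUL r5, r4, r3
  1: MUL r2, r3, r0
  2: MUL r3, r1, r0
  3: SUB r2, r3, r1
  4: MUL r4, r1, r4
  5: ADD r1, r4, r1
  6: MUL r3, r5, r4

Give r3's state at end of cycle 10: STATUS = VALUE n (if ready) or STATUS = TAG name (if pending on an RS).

STATUS = TAG Mul1

cycle 1: issue MUL r5<-Mul1 // r0:4,r1:9,r2:1,r3:9,r4:4,r5:Mul1
cycle 2: issue MUL r2<-Mul2 // r0:4,r1:9,r2:Mul2,r3:9,r4:4,r5:Mul1
cycle 3: stall // r0:4,r1:9,r2:Mul2,r3:9,r4:4,r5:Mul1
cycle 4: stall // r0:4,r1:9,r2:Mul2,r3:9,r4:4,r5:Mul1
cycle 5: CDB Mul1=36; issue MUL r3<-Mul1 // r0:4,r1:9,r2:Mul2,r3:Mul1,r4:4,r5:36
cycle 6: CDB Mul2=36; issue SUB r2<-Add1 // r0:4,r1:9,r2:Add1,r3:Mul1,r4:4,r5:36
cycle 7: issue MUL r4<-Mul2 // r0:4,r1:9,r2:Add1,r3:Mul1,r4:Mul2,r5:36
cycle 8: issue ADD r1<-Add2 // r0:4,r1:Add2,r2:Add1,r3:Mul1,r4:Mul2,r5:36
cycle 9: CDB Mul1=36; issue MUL r3<-Mul1 // r0:4,r1:Add2,r2:Add1,r3:Mul1,r4:Mul2,r5:36
cycle 10: - // r0:4,r1:Add2,r2:Add1,r3:Mul1,r4:Mul2,r5:36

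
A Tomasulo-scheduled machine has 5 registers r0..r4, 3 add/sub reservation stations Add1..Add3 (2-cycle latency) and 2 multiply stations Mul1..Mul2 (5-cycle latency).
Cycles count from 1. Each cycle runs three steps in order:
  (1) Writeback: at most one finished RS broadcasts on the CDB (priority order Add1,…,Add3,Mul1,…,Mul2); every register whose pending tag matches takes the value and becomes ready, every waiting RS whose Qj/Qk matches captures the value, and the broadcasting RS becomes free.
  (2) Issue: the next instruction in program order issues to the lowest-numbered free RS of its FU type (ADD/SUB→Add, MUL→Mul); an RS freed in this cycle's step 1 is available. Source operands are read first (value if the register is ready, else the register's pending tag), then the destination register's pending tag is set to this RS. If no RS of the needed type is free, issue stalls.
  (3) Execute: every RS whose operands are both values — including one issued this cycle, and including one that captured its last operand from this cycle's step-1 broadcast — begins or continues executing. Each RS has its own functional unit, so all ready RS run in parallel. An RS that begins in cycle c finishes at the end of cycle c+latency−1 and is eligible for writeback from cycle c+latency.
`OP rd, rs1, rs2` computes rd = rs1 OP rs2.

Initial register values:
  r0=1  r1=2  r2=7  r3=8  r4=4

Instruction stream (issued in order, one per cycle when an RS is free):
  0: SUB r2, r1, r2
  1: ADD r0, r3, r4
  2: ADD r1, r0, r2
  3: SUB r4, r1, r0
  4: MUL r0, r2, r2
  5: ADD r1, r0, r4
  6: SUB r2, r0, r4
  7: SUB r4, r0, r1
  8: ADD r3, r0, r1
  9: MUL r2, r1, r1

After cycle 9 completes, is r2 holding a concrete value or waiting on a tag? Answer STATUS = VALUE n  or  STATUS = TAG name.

STATUS = TAG Add3

  c1: issue SUB r2<-Add1  regs: r0:1,r1:2,r2:Add1,r3:8,r4:4
  c2: issue ADD r0<-Add2  regs: r0:Add2,r1:2,r2:Add1,r3:8,r4:4
  c3: CDB Add1=-5; issue ADD r1<-Add1  regs: r0:Add2,r1:Add1,r2:-5,r3:8,r4:4
  c4: CDB Add2=12; issue SUB r4<-Add2  regs: r0:12,r1:Add1,r2:-5,r3:8,r4:Add2
  c5: issue MUL r0<-Mul1  regs: r0:Mul1,r1:Add1,r2:-5,r3:8,r4:Add2
  c6: CDB Add1=7; issue ADD r1<-Add1  regs: r0:Mul1,r1:Add1,r2:-5,r3:8,r4:Add2
  c7: issue SUB r2<-Add3  regs: r0:Mul1,r1:Add1,r2:Add3,r3:8,r4:Add2
  c8: CDB Add2=-5; issue SUB r4<-Add2  regs: r0:Mul1,r1:Add1,r2:Add3,r3:8,r4:Add2
  c9: stall  regs: r0:Mul1,r1:Add1,r2:Add3,r3:8,r4:Add2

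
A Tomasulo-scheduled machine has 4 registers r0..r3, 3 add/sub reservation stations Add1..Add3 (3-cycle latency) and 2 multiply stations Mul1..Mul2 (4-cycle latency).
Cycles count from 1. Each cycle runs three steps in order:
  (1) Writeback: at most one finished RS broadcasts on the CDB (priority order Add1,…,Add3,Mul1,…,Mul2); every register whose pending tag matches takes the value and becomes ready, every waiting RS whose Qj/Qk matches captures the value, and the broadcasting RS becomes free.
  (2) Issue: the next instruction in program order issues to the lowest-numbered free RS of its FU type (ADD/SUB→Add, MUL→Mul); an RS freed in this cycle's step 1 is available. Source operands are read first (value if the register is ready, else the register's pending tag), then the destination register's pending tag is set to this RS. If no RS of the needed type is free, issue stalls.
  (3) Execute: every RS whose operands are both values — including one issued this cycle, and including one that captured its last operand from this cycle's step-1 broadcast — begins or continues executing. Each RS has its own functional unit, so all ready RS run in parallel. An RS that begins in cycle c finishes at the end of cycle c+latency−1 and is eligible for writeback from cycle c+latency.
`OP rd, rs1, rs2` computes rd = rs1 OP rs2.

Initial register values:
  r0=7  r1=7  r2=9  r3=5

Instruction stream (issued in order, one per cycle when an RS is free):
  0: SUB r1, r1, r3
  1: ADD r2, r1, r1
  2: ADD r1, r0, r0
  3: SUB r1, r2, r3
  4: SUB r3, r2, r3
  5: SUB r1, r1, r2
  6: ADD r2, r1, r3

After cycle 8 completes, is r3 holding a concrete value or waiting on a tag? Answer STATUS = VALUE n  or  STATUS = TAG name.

STATUS = TAG Add3

cycle 1: issue SUB r1<-Add1 // r0:7,r1:Add1,r2:9,r3:5
cycle 2: issue ADD r2<-Add2 // r0:7,r1:Add1,r2:Add2,r3:5
cycle 3: issue ADD r1<-Add3 // r0:7,r1:Add3,r2:Add2,r3:5
cycle 4: CDB Add1=2; issue SUB r1<-Add1 // r0:7,r1:Add1,r2:Add2,r3:5
cycle 5: stall // r0:7,r1:Add1,r2:Add2,r3:5
cycle 6: CDB Add3=14; issue SUB r3<-Add3 // r0:7,r1:Add1,r2:Add2,r3:Add3
cycle 7: CDB Add2=4; issue SUB r1<-Add2 // r0:7,r1:Add2,r2:4,r3:Add3
cycle 8: stall // r0:7,r1:Add2,r2:4,r3:Add3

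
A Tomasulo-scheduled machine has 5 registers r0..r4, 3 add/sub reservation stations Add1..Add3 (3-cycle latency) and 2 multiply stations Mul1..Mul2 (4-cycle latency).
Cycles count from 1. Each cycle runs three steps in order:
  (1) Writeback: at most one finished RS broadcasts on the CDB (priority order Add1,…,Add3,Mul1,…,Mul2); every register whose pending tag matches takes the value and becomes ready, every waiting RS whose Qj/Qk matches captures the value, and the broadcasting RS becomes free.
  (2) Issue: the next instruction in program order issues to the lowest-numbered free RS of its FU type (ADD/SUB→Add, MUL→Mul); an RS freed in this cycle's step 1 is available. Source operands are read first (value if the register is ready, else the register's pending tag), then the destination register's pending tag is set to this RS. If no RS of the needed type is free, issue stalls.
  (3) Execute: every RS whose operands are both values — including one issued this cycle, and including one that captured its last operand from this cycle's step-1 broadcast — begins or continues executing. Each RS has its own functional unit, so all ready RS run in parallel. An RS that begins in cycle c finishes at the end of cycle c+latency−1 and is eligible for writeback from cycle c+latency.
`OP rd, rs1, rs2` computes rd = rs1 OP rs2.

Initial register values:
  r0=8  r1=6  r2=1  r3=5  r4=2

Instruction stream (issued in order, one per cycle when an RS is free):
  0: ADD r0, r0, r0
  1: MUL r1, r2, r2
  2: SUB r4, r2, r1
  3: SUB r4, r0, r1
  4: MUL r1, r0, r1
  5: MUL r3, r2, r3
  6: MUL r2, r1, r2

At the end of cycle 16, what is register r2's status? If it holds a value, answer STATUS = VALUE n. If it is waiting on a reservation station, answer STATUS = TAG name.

  c1: issue ADD r0<-Add1  regs: r0:Add1,r1:6,r2:1,r3:5,r4:2
  c2: issue MUL r1<-Mul1  regs: r0:Add1,r1:Mul1,r2:1,r3:5,r4:2
  c3: issue SUB r4<-Add2  regs: r0:Add1,r1:Mul1,r2:1,r3:5,r4:Add2
  c4: CDB Add1=16; issue SUB r4<-Add1  regs: r0:16,r1:Mul1,r2:1,r3:5,r4:Add1
  c5: issue MUL r1<-Mul2  regs: r0:16,r1:Mul2,r2:1,r3:5,r4:Add1
  c6: CDB Mul1=1; issue MUL r3<-Mul1  regs: r0:16,r1:Mul2,r2:1,r3:Mul1,r4:Add1
  c7: stall  regs: r0:16,r1:Mul2,r2:1,r3:Mul1,r4:Add1
  c8: stall  regs: r0:16,r1:Mul2,r2:1,r3:Mul1,r4:Add1
  c9: CDB Add1=15; stall  regs: r0:16,r1:Mul2,r2:1,r3:Mul1,r4:15
  c10: CDB Add2=0; stall  regs: r0:16,r1:Mul2,r2:1,r3:Mul1,r4:15
  c11: CDB Mul1=5; issue MUL r2<-Mul1  regs: r0:16,r1:Mul2,r2:Mul1,r3:5,r4:15
  c12: CDB Mul2=16  regs: r0:16,r1:16,r2:Mul1,r3:5,r4:15
  c13: -  regs: r0:16,r1:16,r2:Mul1,r3:5,r4:15
  c14: -  regs: r0:16,r1:16,r2:Mul1,r3:5,r4:15
  c15: -  regs: r0:16,r1:16,r2:Mul1,r3:5,r4:15
  c16: CDB Mul1=16  regs: r0:16,r1:16,r2:16,r3:5,r4:15

STATUS = VALUE 16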